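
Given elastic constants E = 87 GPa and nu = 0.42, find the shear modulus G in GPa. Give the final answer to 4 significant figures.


G = E / (2*(1+nu))
G = 87 / (2*(1+0.42))
G = 30.63 GPa


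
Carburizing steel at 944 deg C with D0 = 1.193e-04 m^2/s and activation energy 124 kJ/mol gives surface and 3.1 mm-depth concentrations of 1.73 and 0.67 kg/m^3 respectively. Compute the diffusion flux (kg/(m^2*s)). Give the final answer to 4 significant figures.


Step 1: D = D0 * exp(-Qd/(R*T))
T = 944 + 273.15 = 1217.15 K
D = 1.193e-04 * exp(-124e3 / (8.314 * 1217.15)) = 5.68751e-10 m^2/s
Step 2: J = D * (C1 - C2) / dx
J = 5.68751e-10 * (1.73 - 0.67) / 3.1e-03
J = 1.945e-07 kg/(m^2*s)


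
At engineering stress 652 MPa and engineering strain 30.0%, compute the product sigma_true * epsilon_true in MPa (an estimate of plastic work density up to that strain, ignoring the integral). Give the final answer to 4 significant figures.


sigma_true = sigma_eng * (1 + epsilon_eng)
sigma_true = 652 * (1 + 0.3) = 847.6 MPa
epsilon_true = ln(1 + epsilon_eng)
epsilon_true = ln(1 + 0.3) = 0.262364
sigma_true * epsilon_true = 847.6 * 0.262364 = 222.4 MPa


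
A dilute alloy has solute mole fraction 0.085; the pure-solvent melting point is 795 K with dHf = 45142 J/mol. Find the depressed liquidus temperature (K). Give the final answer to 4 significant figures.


dT = R*Tm^2*x / dHf
dT = 8.314 * 795^2 * 0.085 / 45142
dT = 9.89424 K
T_new = 795 - 9.89424 = 785.1 K


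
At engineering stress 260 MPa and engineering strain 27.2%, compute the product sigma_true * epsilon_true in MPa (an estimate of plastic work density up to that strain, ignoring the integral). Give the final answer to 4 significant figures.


sigma_true = sigma_eng * (1 + epsilon_eng)
sigma_true = 260 * (1 + 0.272) = 330.72 MPa
epsilon_true = ln(1 + epsilon_eng)
epsilon_true = ln(1 + 0.272) = 0.24059
sigma_true * epsilon_true = 330.72 * 0.24059 = 79.57 MPa


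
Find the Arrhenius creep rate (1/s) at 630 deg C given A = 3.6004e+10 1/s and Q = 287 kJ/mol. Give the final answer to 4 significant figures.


rate = A * exp(-Q / (R*T))
T = 630 + 273.15 = 903.15 K
rate = 3.6004e+10 * exp(-287e3 / (8.314 * 903.15))
rate = 9.053e-07 1/s


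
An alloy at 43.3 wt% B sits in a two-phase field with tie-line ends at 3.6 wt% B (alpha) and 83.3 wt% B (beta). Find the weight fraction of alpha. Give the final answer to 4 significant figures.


f_alpha = (C_beta - C0) / (C_beta - C_alpha)
f_alpha = (83.3 - 43.3) / (83.3 - 3.6)
f_alpha = 0.5019


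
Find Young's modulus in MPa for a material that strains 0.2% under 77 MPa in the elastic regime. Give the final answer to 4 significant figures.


E = sigma / epsilon
epsilon = 0.2% = 2e-03
E = 77 / 2e-03
E = 38500 MPa


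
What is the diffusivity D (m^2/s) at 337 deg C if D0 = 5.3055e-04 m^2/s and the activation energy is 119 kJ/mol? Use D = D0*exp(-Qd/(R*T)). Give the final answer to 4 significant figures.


D = D0 * exp(-Qd / (R*T))
T = 610.15 K
D = 5.3055e-04 * exp(-119e3 / (8.314 * 610.15))
D = 3.442e-14 m^2/s


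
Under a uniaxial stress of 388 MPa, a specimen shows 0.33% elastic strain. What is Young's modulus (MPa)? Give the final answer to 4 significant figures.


E = sigma / epsilon
epsilon = 0.33% = 3.3e-03
E = 388 / 3.3e-03
E = 117600 MPa


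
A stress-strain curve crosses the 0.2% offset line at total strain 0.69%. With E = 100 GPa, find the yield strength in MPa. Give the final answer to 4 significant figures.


Offset strain = 0.002
Elastic strain at yield = total_strain - offset = 6.9e-03 - 0.002 = 4.9e-03
sigma_y = E * elastic_strain = 100000 * 4.9e-03
sigma_y = 490 MPa


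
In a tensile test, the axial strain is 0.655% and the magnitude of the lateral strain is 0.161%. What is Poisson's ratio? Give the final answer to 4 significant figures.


nu = -epsilon_lat / epsilon_axial
Lateral strain is contraction (negative), so using magnitudes:
nu = 0.161 / 0.655
nu = 0.2458


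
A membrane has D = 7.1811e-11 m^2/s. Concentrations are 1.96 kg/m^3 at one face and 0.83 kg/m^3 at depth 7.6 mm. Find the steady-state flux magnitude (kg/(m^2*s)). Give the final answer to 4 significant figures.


J = -D * (dC/dx) = D * (C1 - C2) / dx
J = 7.1811e-11 * (1.96 - 0.83) / 7.6e-03
J = 1.068e-08 kg/(m^2*s)


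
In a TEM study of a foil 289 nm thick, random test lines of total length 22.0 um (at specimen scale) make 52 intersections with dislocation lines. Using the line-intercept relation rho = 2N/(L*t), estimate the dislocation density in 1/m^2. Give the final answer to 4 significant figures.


rho = 2N / (L * t)
L = 22.0 um = 2.2e-05 m, t = 289 nm = 2.89e-07 m
rho = 2 * 52 / (2.2e-05 * 2.89e-07)
rho = 1.636e+13 1/m^2


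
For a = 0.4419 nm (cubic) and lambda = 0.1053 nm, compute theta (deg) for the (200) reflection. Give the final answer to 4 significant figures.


d = a / sqrt(h^2+k^2+l^2)
d = 0.4419 / sqrt(4) = 0.22095 nm
lambda = 2*d*sin(theta)  =>  sin(theta) = lambda / (2*d)
sin(theta) = 0.1053 / (2 * 0.22095) = 0.238289
theta = 13.79 deg


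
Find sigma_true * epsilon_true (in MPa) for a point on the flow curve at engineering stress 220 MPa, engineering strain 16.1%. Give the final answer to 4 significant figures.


sigma_true = sigma_eng * (1 + epsilon_eng)
sigma_true = 220 * (1 + 0.161) = 255.42 MPa
epsilon_true = ln(1 + epsilon_eng)
epsilon_true = ln(1 + 0.161) = 0.149282
sigma_true * epsilon_true = 255.42 * 0.149282 = 38.13 MPa


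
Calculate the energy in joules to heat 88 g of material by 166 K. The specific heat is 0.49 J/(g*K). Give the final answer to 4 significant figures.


Q = m * cp * dT
Q = 88 * 0.49 * 166
Q = 7158 J


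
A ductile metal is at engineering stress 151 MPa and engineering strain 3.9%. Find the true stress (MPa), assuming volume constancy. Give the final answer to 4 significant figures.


sigma_true = sigma_eng * (1 + epsilon_eng)
sigma_true = 151 * (1 + 0.039)
sigma_true = 156.9 MPa


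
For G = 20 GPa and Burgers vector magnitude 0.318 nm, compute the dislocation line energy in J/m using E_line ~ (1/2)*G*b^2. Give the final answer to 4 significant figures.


E = G*b^2/2
b = 0.318 nm = 3.18e-10 m
G = 20 GPa = 2e+10 Pa
E = 0.5 * 2e+10 * (3.18e-10)^2
E = 1.011e-09 J/m


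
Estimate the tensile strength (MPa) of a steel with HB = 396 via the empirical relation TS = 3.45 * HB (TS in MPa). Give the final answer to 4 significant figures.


TS (MPa) = 3.45 * HB
TS = 3.45 * 396
TS = 1366 MPa


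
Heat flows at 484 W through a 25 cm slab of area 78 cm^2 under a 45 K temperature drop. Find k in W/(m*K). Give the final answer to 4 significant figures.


k = Q*L / (A*dT)
L = 0.25 m, A = 7.8e-03 m^2
k = 484 * 0.25 / (7.8e-03 * 45)
k = 344.7 W/(m*K)


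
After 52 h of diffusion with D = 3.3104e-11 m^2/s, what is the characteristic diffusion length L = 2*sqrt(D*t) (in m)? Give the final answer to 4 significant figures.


t = 52 hr = 187200 s
Diffusion length = 2*sqrt(D*t)
= 2*sqrt(3.3104e-11 * 187200)
= 4.979e-03 m


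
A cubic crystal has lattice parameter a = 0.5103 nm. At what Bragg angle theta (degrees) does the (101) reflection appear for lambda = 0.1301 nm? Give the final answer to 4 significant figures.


d = a / sqrt(h^2+k^2+l^2)
d = 0.5103 / sqrt(2) = 0.360837 nm
lambda = 2*d*sin(theta)  =>  sin(theta) = lambda / (2*d)
sin(theta) = 0.1301 / (2 * 0.360837) = 0.180276
theta = 10.39 deg


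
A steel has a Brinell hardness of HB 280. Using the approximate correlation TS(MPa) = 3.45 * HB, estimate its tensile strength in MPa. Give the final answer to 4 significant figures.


TS (MPa) = 3.45 * HB
TS = 3.45 * 280
TS = 966 MPa


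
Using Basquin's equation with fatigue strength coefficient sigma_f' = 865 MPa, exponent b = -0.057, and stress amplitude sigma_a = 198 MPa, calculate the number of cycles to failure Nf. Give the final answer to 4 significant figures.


sigma_a = sigma_f' * (2*Nf)^b
2*Nf = (sigma_a / sigma_f')^(1/b)
2*Nf = (198 / 865)^(1/-0.057)
2*Nf = 1.71485e+11
Nf = 8.574e+10 cycles


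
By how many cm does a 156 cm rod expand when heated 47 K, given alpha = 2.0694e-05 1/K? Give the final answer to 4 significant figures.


dL = L0 * alpha * dT
dL = 156 * 2.0694e-05 * 47
dL = 0.1517 cm


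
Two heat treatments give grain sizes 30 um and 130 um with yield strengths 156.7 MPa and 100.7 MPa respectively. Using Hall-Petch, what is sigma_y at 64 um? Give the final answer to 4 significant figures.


sigma_y = sigma0 + k / sqrt(d)
1/sqrt(d1) = 1/sqrt(3e-05) = 182.574;  1/sqrt(d2) = 87.7058
k = (sigma1 - sigma2) / (1/sqrt(d1) - 1/sqrt(d2)) = (156.7 - 100.7) / (182.574 - 87.7058) = 0.590291 MPa*m^0.5
sigma0 = sigma1 - k/sqrt(d1) = 156.7 - 0.590291*182.574 = 48.928 MPa
sigma_y(d3) = 48.928 + 0.590291 / sqrt(6.4e-05) = 122.7 MPa


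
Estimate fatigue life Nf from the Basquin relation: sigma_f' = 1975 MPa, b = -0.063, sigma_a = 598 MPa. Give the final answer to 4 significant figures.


sigma_a = sigma_f' * (2*Nf)^b
2*Nf = (sigma_a / sigma_f')^(1/b)
2*Nf = (598 / 1975)^(1/-0.063)
2*Nf = 1.72174e+08
Nf = 8.609e+07 cycles


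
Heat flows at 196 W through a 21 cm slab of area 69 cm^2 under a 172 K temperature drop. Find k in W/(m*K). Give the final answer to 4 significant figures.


k = Q*L / (A*dT)
L = 0.21 m, A = 6.9e-03 m^2
k = 196 * 0.21 / (6.9e-03 * 172)
k = 34.68 W/(m*K)


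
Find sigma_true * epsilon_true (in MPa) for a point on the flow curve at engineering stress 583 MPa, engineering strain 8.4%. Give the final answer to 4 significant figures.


sigma_true = sigma_eng * (1 + epsilon_eng)
sigma_true = 583 * (1 + 0.084) = 631.972 MPa
epsilon_true = ln(1 + epsilon_eng)
epsilon_true = ln(1 + 0.084) = 0.0806579
sigma_true * epsilon_true = 631.972 * 0.0806579 = 50.97 MPa


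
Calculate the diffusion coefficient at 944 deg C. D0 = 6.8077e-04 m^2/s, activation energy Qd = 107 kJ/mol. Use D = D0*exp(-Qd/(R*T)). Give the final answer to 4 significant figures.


D = D0 * exp(-Qd / (R*T))
T = 1217.15 K
D = 6.8077e-04 * exp(-107e3 / (8.314 * 1217.15))
D = 1.741e-08 m^2/s


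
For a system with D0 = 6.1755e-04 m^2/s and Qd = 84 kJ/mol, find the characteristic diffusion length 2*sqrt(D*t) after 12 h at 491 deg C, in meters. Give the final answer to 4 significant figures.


Step 1: D = D0 * exp(-Qd/(R*T))
T = 764.15 K
D = 6.1755e-04 * exp(-84e3 / (8.314 * 764.15)) = 1.11819e-09 m^2/s
Step 2: L = 2*sqrt(D*t)
t = 12 h = 43200 s
L = 2*sqrt(1.11819e-09 * 43200) = 0.0139 m


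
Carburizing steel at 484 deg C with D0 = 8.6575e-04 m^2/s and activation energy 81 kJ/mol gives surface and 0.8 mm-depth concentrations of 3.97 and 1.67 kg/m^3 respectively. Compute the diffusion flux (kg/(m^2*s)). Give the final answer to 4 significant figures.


Step 1: D = D0 * exp(-Qd/(R*T))
T = 484 + 273.15 = 757.15 K
D = 8.6575e-04 * exp(-81e3 / (8.314 * 757.15)) = 2.2342e-09 m^2/s
Step 2: J = D * (C1 - C2) / dx
J = 2.2342e-09 * (3.97 - 1.67) / 8e-04
J = 6.423e-06 kg/(m^2*s)


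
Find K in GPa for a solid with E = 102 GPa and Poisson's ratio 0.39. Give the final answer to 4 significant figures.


K = E / (3*(1-2*nu))
K = 102 / (3*(1-2*0.39))
K = 154.5 GPa


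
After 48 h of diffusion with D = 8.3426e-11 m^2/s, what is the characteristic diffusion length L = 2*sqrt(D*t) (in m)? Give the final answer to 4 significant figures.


t = 48 hr = 172800 s
Diffusion length = 2*sqrt(D*t)
= 2*sqrt(8.3426e-11 * 172800)
= 7.594e-03 m


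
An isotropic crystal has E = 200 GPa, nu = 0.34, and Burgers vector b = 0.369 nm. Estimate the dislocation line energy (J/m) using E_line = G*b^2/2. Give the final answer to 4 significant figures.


Step 1: G = E / (2*(1+nu))
G = 200 / (2*(1+0.34)) = 74.6269 GPa = 7.46269e+10 Pa
Step 2: E_line = G*b^2/2
b = 0.369 nm = 3.69e-10 m
E_line = 0.5 * 7.46269e+10 * (3.69e-10)^2 = 5.081e-09 J/m


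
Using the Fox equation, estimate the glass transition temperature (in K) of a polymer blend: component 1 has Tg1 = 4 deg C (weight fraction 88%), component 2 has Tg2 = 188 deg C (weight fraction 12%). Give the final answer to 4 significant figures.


1/Tg = w1/Tg1 + w2/Tg2 (in Kelvin)
Tg1 = 277.15 K, Tg2 = 461.15 K
1/Tg = 0.88/277.15 + 0.12/461.15
Tg = 291.1 K


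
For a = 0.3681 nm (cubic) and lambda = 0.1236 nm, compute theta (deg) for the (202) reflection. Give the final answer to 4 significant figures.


d = a / sqrt(h^2+k^2+l^2)
d = 0.3681 / sqrt(8) = 0.130143 nm
lambda = 2*d*sin(theta)  =>  sin(theta) = lambda / (2*d)
sin(theta) = 0.1236 / (2 * 0.130143) = 0.474862
theta = 28.35 deg


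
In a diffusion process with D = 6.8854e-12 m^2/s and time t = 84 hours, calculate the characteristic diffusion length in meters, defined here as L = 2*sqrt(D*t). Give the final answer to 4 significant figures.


t = 84 hr = 302400 s
Diffusion length = 2*sqrt(D*t)
= 2*sqrt(6.8854e-12 * 302400)
= 2.886e-03 m


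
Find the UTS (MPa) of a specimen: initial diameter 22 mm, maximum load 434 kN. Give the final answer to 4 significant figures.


A0 = pi*(d/2)^2 = pi*(22/2)^2 = 380.133 mm^2
UTS = F_max / A0 = 434*1000 / 380.133
UTS = 1142 MPa


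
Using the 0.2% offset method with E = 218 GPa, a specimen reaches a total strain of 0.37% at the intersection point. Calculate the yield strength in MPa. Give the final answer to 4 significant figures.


Offset strain = 0.002
Elastic strain at yield = total_strain - offset = 3.7e-03 - 0.002 = 1.7e-03
sigma_y = E * elastic_strain = 218000 * 1.7e-03
sigma_y = 370.6 MPa


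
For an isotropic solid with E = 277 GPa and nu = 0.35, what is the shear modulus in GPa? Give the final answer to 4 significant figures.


G = E / (2*(1+nu))
G = 277 / (2*(1+0.35))
G = 102.6 GPa


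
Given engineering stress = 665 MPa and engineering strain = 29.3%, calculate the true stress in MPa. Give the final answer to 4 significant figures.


sigma_true = sigma_eng * (1 + epsilon_eng)
sigma_true = 665 * (1 + 0.293)
sigma_true = 859.8 MPa


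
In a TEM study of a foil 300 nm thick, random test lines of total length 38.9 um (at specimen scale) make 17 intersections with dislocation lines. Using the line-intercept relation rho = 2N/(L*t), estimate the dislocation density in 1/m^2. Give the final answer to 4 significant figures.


rho = 2N / (L * t)
L = 38.9 um = 3.89e-05 m, t = 300 nm = 3e-07 m
rho = 2 * 17 / (3.89e-05 * 3e-07)
rho = 2.913e+12 1/m^2


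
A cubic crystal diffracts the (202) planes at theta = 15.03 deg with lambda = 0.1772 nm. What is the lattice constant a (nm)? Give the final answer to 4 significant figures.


d = lambda / (2*sin(theta))
d = 0.1772 / (2*sin(15.03 deg))
d = 0.341657 nm
a = d * sqrt(h^2+k^2+l^2) = 0.341657 * sqrt(8)
a = 0.9664 nm


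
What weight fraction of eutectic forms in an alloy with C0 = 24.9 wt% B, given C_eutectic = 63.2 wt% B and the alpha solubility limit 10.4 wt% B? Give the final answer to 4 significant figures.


f_primary = (C_e - C0) / (C_e - C_alpha_max)
f_primary = (63.2 - 24.9) / (63.2 - 10.4)
f_primary = 0.725379
f_eutectic = 1 - 0.725379 = 0.2746


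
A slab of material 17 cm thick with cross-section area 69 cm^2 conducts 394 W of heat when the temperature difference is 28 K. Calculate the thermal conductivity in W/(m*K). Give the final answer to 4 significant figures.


k = Q*L / (A*dT)
L = 0.17 m, A = 6.9e-03 m^2
k = 394 * 0.17 / (6.9e-03 * 28)
k = 346.7 W/(m*K)


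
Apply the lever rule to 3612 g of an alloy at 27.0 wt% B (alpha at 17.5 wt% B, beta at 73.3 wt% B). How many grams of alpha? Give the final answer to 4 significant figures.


f_alpha = (C_beta - C0) / (C_beta - C_alpha)
f_alpha = (73.3 - 27.0) / (73.3 - 17.5) = 0.829749
m_alpha = f_alpha * m_total = 0.829749 * 3612 = 2997 g


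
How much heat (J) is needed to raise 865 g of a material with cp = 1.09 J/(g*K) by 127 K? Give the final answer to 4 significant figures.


Q = m * cp * dT
Q = 865 * 1.09 * 127
Q = 119700 J


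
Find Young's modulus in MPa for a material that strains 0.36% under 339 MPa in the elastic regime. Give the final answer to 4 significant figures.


E = sigma / epsilon
epsilon = 0.36% = 3.6e-03
E = 339 / 3.6e-03
E = 94170 MPa


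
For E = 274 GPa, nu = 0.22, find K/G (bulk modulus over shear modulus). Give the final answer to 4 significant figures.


G = E / (2*(1+nu))
G = 274 / (2*(1+0.22)) = 112.295 GPa
K = E / (3*(1-2*nu))
K = 274 / (3*(1-2*0.22)) = 163.095 GPa
K/G = 163.095 / 112.295 = 1.452


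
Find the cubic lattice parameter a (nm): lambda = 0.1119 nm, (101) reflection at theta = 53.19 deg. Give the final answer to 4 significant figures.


d = lambda / (2*sin(theta))
d = 0.1119 / (2*sin(53.19 deg))
d = 0.0698827 nm
a = d * sqrt(h^2+k^2+l^2) = 0.0698827 * sqrt(2)
a = 0.09883 nm


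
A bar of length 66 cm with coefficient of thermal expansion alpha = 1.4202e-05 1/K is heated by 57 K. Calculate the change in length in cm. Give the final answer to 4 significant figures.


dL = L0 * alpha * dT
dL = 66 * 1.4202e-05 * 57
dL = 0.05343 cm


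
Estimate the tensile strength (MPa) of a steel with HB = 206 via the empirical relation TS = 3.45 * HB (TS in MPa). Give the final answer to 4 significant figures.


TS (MPa) = 3.45 * HB
TS = 3.45 * 206
TS = 710.7 MPa


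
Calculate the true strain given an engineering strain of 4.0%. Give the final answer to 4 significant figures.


epsilon_true = ln(1 + epsilon_eng)
epsilon_true = ln(1 + 0.04)
epsilon_true = 0.03922


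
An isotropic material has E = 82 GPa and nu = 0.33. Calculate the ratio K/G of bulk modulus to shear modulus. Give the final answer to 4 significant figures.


G = E / (2*(1+nu))
G = 82 / (2*(1+0.33)) = 30.8271 GPa
K = E / (3*(1-2*nu))
K = 82 / (3*(1-2*0.33)) = 80.3922 GPa
K/G = 80.3922 / 30.8271 = 2.608


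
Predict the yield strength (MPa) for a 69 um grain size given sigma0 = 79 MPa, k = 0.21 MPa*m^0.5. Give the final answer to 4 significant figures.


sigma_y = sigma0 + k / sqrt(d)
d = 69 um = 6.9e-05 m
sigma_y = 79 + 0.21 / sqrt(6.9e-05)
sigma_y = 104.3 MPa


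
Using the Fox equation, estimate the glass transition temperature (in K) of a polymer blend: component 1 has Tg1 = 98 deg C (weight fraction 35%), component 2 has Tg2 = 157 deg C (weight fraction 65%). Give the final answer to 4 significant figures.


1/Tg = w1/Tg1 + w2/Tg2 (in Kelvin)
Tg1 = 371.15 K, Tg2 = 430.15 K
1/Tg = 0.35/371.15 + 0.65/430.15
Tg = 407.5 K


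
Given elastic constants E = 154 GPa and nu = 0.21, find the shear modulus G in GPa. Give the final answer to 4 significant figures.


G = E / (2*(1+nu))
G = 154 / (2*(1+0.21))
G = 63.64 GPa


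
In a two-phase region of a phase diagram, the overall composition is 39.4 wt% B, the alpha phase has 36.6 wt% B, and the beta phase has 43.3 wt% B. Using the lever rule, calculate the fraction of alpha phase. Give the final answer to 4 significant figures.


f_alpha = (C_beta - C0) / (C_beta - C_alpha)
f_alpha = (43.3 - 39.4) / (43.3 - 36.6)
f_alpha = 0.5821


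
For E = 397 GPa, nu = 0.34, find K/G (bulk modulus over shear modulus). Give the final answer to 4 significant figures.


G = E / (2*(1+nu))
G = 397 / (2*(1+0.34)) = 148.134 GPa
K = E / (3*(1-2*nu))
K = 397 / (3*(1-2*0.34)) = 413.542 GPa
K/G = 413.542 / 148.134 = 2.792


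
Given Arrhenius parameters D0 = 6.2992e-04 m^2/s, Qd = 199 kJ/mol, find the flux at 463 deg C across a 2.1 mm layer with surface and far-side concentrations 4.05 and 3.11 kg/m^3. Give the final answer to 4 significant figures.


Step 1: D = D0 * exp(-Qd/(R*T))
T = 463 + 273.15 = 736.15 K
D = 6.2992e-04 * exp(-199e3 / (8.314 * 736.15)) = 4.76901e-18 m^2/s
Step 2: J = D * (C1 - C2) / dx
J = 4.76901e-18 * (4.05 - 3.11) / 2.1e-03
J = 2.135e-15 kg/(m^2*s)


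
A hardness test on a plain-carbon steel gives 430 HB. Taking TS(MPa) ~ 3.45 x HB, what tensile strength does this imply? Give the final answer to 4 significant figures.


TS (MPa) = 3.45 * HB
TS = 3.45 * 430
TS = 1484 MPa


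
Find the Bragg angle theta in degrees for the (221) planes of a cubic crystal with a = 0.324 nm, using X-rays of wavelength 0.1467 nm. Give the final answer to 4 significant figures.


d = a / sqrt(h^2+k^2+l^2)
d = 0.324 / sqrt(9) = 0.108 nm
lambda = 2*d*sin(theta)  =>  sin(theta) = lambda / (2*d)
sin(theta) = 0.1467 / (2 * 0.108) = 0.679167
theta = 42.78 deg


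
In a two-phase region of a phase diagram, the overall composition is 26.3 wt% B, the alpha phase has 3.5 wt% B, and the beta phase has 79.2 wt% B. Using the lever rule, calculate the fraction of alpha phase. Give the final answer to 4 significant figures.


f_alpha = (C_beta - C0) / (C_beta - C_alpha)
f_alpha = (79.2 - 26.3) / (79.2 - 3.5)
f_alpha = 0.6988


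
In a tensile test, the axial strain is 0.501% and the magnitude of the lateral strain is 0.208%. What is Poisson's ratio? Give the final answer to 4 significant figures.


nu = -epsilon_lat / epsilon_axial
Lateral strain is contraction (negative), so using magnitudes:
nu = 0.208 / 0.501
nu = 0.4152


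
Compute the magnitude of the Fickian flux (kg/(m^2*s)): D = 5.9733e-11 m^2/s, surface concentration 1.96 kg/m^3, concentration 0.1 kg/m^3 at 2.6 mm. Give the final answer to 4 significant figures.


J = -D * (dC/dx) = D * (C1 - C2) / dx
J = 5.9733e-11 * (1.96 - 0.1) / 2.6e-03
J = 4.273e-08 kg/(m^2*s)


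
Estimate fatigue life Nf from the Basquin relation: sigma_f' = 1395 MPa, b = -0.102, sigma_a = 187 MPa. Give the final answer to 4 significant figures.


sigma_a = sigma_f' * (2*Nf)^b
2*Nf = (sigma_a / sigma_f')^(1/b)
2*Nf = (187 / 1395)^(1/-0.102)
2*Nf = 3.59917e+08
Nf = 1.8e+08 cycles


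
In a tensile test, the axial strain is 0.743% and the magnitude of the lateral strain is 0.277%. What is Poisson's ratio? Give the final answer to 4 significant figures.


nu = -epsilon_lat / epsilon_axial
Lateral strain is contraction (negative), so using magnitudes:
nu = 0.277 / 0.743
nu = 0.3728


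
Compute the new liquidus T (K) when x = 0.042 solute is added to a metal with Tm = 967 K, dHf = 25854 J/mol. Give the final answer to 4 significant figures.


dT = R*Tm^2*x / dHf
dT = 8.314 * 967^2 * 0.042 / 25854
dT = 12.6295 K
T_new = 967 - 12.6295 = 954.4 K


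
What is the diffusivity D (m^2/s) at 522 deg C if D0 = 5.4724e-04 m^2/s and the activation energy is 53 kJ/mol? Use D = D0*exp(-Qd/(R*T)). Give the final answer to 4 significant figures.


D = D0 * exp(-Qd / (R*T))
T = 795.15 K
D = 5.4724e-04 * exp(-53e3 / (8.314 * 795.15))
D = 1.805e-07 m^2/s


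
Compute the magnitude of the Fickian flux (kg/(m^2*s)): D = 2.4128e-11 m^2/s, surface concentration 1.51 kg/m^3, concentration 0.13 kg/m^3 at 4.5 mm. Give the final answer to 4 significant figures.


J = -D * (dC/dx) = D * (C1 - C2) / dx
J = 2.4128e-11 * (1.51 - 0.13) / 4.5e-03
J = 7.399e-09 kg/(m^2*s)


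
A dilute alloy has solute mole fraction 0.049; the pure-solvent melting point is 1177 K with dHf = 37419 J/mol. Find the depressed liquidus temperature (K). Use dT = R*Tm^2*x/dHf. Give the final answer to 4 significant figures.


dT = R*Tm^2*x / dHf
dT = 8.314 * 1177^2 * 0.049 / 37419
dT = 15.0823 K
T_new = 1177 - 15.0823 = 1162 K


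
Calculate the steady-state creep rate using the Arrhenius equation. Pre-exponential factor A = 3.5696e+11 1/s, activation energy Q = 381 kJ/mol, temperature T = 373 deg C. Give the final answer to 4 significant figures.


rate = A * exp(-Q / (R*T))
T = 373 + 273.15 = 646.15 K
rate = 3.5696e+11 * exp(-381e3 / (8.314 * 646.15))
rate = 5.643e-20 1/s


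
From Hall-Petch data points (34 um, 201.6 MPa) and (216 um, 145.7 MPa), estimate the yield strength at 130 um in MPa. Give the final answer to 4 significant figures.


sigma_y = sigma0 + k / sqrt(d)
1/sqrt(d1) = 1/sqrt(3.4e-05) = 171.499;  1/sqrt(d2) = 68.0414
k = (sigma1 - sigma2) / (1/sqrt(d1) - 1/sqrt(d2)) = (201.6 - 145.7) / (171.499 - 68.0414) = 0.54032 MPa*m^0.5
sigma0 = sigma1 - k/sqrt(d1) = 201.6 - 0.54032*171.499 = 108.936 MPa
sigma_y(d3) = 108.936 + 0.54032 / sqrt(1.3e-04) = 156.3 MPa


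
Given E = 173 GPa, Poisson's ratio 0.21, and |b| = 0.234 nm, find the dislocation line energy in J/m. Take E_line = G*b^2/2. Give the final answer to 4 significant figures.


Step 1: G = E / (2*(1+nu))
G = 173 / (2*(1+0.21)) = 71.4876 GPa = 7.14876e+10 Pa
Step 2: E_line = G*b^2/2
b = 0.234 nm = 2.34e-10 m
E_line = 0.5 * 7.14876e+10 * (2.34e-10)^2 = 1.957e-09 J/m


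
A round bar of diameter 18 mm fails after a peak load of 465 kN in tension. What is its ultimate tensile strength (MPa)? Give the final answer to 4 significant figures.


A0 = pi*(d/2)^2 = pi*(18/2)^2 = 254.469 mm^2
UTS = F_max / A0 = 465*1000 / 254.469
UTS = 1827 MPa


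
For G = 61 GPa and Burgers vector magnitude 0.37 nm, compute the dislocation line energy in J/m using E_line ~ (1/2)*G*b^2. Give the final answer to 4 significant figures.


E = G*b^2/2
b = 0.37 nm = 3.7e-10 m
G = 61 GPa = 6.1e+10 Pa
E = 0.5 * 6.1e+10 * (3.7e-10)^2
E = 4.175e-09 J/m


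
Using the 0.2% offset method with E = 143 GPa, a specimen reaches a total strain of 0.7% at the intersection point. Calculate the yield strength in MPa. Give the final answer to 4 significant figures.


Offset strain = 0.002
Elastic strain at yield = total_strain - offset = 7e-03 - 0.002 = 5e-03
sigma_y = E * elastic_strain = 143000 * 5e-03
sigma_y = 715 MPa


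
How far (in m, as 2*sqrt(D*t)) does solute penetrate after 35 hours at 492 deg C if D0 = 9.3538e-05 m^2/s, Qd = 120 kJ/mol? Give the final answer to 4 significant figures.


Step 1: D = D0 * exp(-Qd/(R*T))
T = 765.15 K
D = 9.3538e-05 * exp(-120e3 / (8.314 * 765.15)) = 6.00661e-13 m^2/s
Step 2: L = 2*sqrt(D*t)
t = 35 h = 126000 s
L = 2*sqrt(6.00661e-13 * 126000) = 5.502e-04 m


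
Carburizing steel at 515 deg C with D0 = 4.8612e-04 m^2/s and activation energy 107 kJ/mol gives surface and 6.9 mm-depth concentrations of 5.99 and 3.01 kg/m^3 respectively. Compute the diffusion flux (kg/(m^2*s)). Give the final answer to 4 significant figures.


Step 1: D = D0 * exp(-Qd/(R*T))
T = 515 + 273.15 = 788.15 K
D = 4.8612e-04 * exp(-107e3 / (8.314 * 788.15)) = 3.93607e-11 m^2/s
Step 2: J = D * (C1 - C2) / dx
J = 3.93607e-11 * (5.99 - 3.01) / 6.9e-03
J = 1.7e-08 kg/(m^2*s)


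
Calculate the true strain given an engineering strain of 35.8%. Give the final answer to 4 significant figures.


epsilon_true = ln(1 + epsilon_eng)
epsilon_true = ln(1 + 0.358)
epsilon_true = 0.306


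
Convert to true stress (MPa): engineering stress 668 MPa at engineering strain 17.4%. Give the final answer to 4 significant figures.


sigma_true = sigma_eng * (1 + epsilon_eng)
sigma_true = 668 * (1 + 0.174)
sigma_true = 784.2 MPa


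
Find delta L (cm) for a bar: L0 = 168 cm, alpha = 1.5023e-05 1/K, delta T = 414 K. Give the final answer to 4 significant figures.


dL = L0 * alpha * dT
dL = 168 * 1.5023e-05 * 414
dL = 1.045 cm


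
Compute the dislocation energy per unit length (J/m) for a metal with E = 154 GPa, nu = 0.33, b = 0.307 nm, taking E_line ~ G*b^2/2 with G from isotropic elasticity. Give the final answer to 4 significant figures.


Step 1: G = E / (2*(1+nu))
G = 154 / (2*(1+0.33)) = 57.8947 GPa = 5.78947e+10 Pa
Step 2: E_line = G*b^2/2
b = 0.307 nm = 3.07e-10 m
E_line = 0.5 * 5.78947e+10 * (3.07e-10)^2 = 2.728e-09 J/m


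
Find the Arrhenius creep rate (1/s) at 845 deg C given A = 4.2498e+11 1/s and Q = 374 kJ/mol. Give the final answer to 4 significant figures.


rate = A * exp(-Q / (R*T))
T = 845 + 273.15 = 1118.15 K
rate = 4.2498e+11 * exp(-374e3 / (8.314 * 1118.15))
rate = 1.433e-06 1/s


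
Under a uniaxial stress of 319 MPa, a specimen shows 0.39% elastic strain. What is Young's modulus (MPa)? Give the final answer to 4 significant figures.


E = sigma / epsilon
epsilon = 0.39% = 3.9e-03
E = 319 / 3.9e-03
E = 81790 MPa


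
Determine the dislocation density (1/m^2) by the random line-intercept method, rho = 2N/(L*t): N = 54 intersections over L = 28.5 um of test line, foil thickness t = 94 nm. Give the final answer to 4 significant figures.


rho = 2N / (L * t)
L = 28.5 um = 2.85e-05 m, t = 94 nm = 9.4e-08 m
rho = 2 * 54 / (2.85e-05 * 9.4e-08)
rho = 4.031e+13 1/m^2


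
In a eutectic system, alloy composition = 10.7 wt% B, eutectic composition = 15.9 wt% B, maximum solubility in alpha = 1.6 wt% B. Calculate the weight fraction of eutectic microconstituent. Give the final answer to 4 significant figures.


f_primary = (C_e - C0) / (C_e - C_alpha_max)
f_primary = (15.9 - 10.7) / (15.9 - 1.6)
f_primary = 0.363636
f_eutectic = 1 - 0.363636 = 0.6364


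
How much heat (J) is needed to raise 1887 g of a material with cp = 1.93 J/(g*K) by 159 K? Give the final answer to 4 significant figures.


Q = m * cp * dT
Q = 1887 * 1.93 * 159
Q = 579100 J


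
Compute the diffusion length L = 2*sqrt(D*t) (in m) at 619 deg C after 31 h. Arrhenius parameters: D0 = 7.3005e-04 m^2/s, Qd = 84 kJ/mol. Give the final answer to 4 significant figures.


Step 1: D = D0 * exp(-Qd/(R*T))
T = 892.15 K
D = 7.3005e-04 * exp(-84e3 / (8.314 * 892.15)) = 8.8114e-09 m^2/s
Step 2: L = 2*sqrt(D*t)
t = 31 h = 111600 s
L = 2*sqrt(8.8114e-09 * 111600) = 0.06272 m


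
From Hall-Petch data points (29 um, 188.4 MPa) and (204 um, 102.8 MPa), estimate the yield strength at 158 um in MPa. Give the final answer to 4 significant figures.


sigma_y = sigma0 + k / sqrt(d)
1/sqrt(d1) = 1/sqrt(2.9e-05) = 185.695;  1/sqrt(d2) = 70.014
k = (sigma1 - sigma2) / (1/sqrt(d1) - 1/sqrt(d2)) = (188.4 - 102.8) / (185.695 - 70.014) = 0.739964 MPa*m^0.5
sigma0 = sigma1 - k/sqrt(d1) = 188.4 - 0.739964*185.695 = 50.9922 MPa
sigma_y(d3) = 50.9922 + 0.739964 / sqrt(1.58e-04) = 109.9 MPa


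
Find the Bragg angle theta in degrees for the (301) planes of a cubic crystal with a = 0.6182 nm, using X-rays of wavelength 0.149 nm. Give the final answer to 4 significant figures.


d = a / sqrt(h^2+k^2+l^2)
d = 0.6182 / sqrt(10) = 0.195492 nm
lambda = 2*d*sin(theta)  =>  sin(theta) = lambda / (2*d)
sin(theta) = 0.149 / (2 * 0.195492) = 0.38109
theta = 22.4 deg


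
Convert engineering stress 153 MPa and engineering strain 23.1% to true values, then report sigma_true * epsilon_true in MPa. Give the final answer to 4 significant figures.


sigma_true = sigma_eng * (1 + epsilon_eng)
sigma_true = 153 * (1 + 0.231) = 188.343 MPa
epsilon_true = ln(1 + epsilon_eng)
epsilon_true = ln(1 + 0.231) = 0.207827
sigma_true * epsilon_true = 188.343 * 0.207827 = 39.14 MPa


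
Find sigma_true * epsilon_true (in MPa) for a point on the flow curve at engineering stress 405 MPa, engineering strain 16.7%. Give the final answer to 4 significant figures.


sigma_true = sigma_eng * (1 + epsilon_eng)
sigma_true = 405 * (1 + 0.167) = 472.635 MPa
epsilon_true = ln(1 + epsilon_eng)
epsilon_true = ln(1 + 0.167) = 0.154436
sigma_true * epsilon_true = 472.635 * 0.154436 = 72.99 MPa


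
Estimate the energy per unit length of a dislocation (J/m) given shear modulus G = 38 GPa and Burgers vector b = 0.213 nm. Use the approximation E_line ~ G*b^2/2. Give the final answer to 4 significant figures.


E = G*b^2/2
b = 0.213 nm = 2.13e-10 m
G = 38 GPa = 3.8e+10 Pa
E = 0.5 * 3.8e+10 * (2.13e-10)^2
E = 8.62e-10 J/m


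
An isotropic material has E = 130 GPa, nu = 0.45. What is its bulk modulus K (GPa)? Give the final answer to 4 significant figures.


K = E / (3*(1-2*nu))
K = 130 / (3*(1-2*0.45))
K = 433.3 GPa


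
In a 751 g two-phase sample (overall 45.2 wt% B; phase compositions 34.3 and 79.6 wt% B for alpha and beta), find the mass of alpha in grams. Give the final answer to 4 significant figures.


f_alpha = (C_beta - C0) / (C_beta - C_alpha)
f_alpha = (79.6 - 45.2) / (79.6 - 34.3) = 0.759382
m_alpha = f_alpha * m_total = 0.759382 * 751 = 570.3 g


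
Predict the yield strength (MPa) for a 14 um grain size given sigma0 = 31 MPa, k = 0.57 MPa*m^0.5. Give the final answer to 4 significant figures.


sigma_y = sigma0 + k / sqrt(d)
d = 14 um = 1.4e-05 m
sigma_y = 31 + 0.57 / sqrt(1.4e-05)
sigma_y = 183.3 MPa


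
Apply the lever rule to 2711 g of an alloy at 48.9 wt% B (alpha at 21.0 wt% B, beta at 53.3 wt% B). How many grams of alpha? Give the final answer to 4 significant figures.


f_alpha = (C_beta - C0) / (C_beta - C_alpha)
f_alpha = (53.3 - 48.9) / (53.3 - 21.0) = 0.136223
m_alpha = f_alpha * m_total = 0.136223 * 2711 = 369.3 g


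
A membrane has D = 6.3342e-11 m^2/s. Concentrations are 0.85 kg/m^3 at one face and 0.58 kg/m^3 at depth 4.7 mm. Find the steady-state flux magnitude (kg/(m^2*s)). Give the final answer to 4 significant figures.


J = -D * (dC/dx) = D * (C1 - C2) / dx
J = 6.3342e-11 * (0.85 - 0.58) / 4.7e-03
J = 3.639e-09 kg/(m^2*s)


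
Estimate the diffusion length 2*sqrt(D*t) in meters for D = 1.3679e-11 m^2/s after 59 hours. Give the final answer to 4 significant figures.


t = 59 hr = 212400 s
Diffusion length = 2*sqrt(D*t)
= 2*sqrt(1.3679e-11 * 212400)
= 3.409e-03 m


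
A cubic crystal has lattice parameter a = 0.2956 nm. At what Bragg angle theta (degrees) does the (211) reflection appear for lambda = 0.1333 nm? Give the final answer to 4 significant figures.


d = a / sqrt(h^2+k^2+l^2)
d = 0.2956 / sqrt(6) = 0.120678 nm
lambda = 2*d*sin(theta)  =>  sin(theta) = lambda / (2*d)
sin(theta) = 0.1333 / (2 * 0.120678) = 0.552295
theta = 33.52 deg


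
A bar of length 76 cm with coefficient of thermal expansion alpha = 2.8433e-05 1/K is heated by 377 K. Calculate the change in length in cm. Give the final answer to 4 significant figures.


dL = L0 * alpha * dT
dL = 76 * 2.8433e-05 * 377
dL = 0.8147 cm


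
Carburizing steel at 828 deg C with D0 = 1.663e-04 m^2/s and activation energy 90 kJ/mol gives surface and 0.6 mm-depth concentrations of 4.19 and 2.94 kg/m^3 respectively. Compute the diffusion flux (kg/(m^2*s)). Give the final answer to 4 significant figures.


Step 1: D = D0 * exp(-Qd/(R*T))
T = 828 + 273.15 = 1101.15 K
D = 1.663e-04 * exp(-90e3 / (8.314 * 1101.15)) = 8.94248e-09 m^2/s
Step 2: J = D * (C1 - C2) / dx
J = 8.94248e-09 * (4.19 - 2.94) / 6e-04
J = 1.863e-05 kg/(m^2*s)


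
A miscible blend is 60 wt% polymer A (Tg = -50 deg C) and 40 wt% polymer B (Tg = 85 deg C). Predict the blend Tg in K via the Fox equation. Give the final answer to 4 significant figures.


1/Tg = w1/Tg1 + w2/Tg2 (in Kelvin)
Tg1 = 223.15 K, Tg2 = 358.15 K
1/Tg = 0.6/223.15 + 0.4/358.15
Tg = 262.8 K


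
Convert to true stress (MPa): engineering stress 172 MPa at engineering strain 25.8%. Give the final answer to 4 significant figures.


sigma_true = sigma_eng * (1 + epsilon_eng)
sigma_true = 172 * (1 + 0.258)
sigma_true = 216.4 MPa


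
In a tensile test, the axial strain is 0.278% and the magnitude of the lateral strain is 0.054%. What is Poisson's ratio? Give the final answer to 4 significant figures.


nu = -epsilon_lat / epsilon_axial
Lateral strain is contraction (negative), so using magnitudes:
nu = 0.054 / 0.278
nu = 0.1942


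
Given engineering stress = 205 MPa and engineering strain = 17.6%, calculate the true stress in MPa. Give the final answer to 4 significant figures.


sigma_true = sigma_eng * (1 + epsilon_eng)
sigma_true = 205 * (1 + 0.176)
sigma_true = 241.1 MPa


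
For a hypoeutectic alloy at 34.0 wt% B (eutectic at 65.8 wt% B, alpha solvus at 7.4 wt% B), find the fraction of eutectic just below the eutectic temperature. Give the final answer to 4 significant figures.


f_primary = (C_e - C0) / (C_e - C_alpha_max)
f_primary = (65.8 - 34.0) / (65.8 - 7.4)
f_primary = 0.544521
f_eutectic = 1 - 0.544521 = 0.4555


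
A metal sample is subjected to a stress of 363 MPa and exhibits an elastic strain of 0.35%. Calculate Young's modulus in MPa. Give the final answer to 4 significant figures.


E = sigma / epsilon
epsilon = 0.35% = 3.5e-03
E = 363 / 3.5e-03
E = 103700 MPa


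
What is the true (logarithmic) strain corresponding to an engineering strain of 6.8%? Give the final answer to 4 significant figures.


epsilon_true = ln(1 + epsilon_eng)
epsilon_true = ln(1 + 0.068)
epsilon_true = 0.06579


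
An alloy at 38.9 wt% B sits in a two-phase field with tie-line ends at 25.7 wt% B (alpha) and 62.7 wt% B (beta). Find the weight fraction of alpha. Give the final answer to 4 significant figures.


f_alpha = (C_beta - C0) / (C_beta - C_alpha)
f_alpha = (62.7 - 38.9) / (62.7 - 25.7)
f_alpha = 0.6432


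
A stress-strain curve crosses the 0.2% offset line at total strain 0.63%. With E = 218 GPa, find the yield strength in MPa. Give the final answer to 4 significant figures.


Offset strain = 0.002
Elastic strain at yield = total_strain - offset = 6.3e-03 - 0.002 = 4.3e-03
sigma_y = E * elastic_strain = 218000 * 4.3e-03
sigma_y = 937.4 MPa


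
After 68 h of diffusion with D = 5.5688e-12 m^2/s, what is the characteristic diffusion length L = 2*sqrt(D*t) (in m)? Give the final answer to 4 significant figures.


t = 68 hr = 244800 s
Diffusion length = 2*sqrt(D*t)
= 2*sqrt(5.5688e-12 * 244800)
= 2.335e-03 m


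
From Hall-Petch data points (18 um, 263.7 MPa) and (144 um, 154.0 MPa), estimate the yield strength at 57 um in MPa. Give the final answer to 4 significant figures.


sigma_y = sigma0 + k / sqrt(d)
1/sqrt(d1) = 1/sqrt(1.8e-05) = 235.702;  1/sqrt(d2) = 83.3333
k = (sigma1 - sigma2) / (1/sqrt(d1) - 1/sqrt(d2)) = (263.7 - 154.0) / (235.702 - 83.3333) = 0.719963 MPa*m^0.5
sigma0 = sigma1 - k/sqrt(d1) = 263.7 - 0.719963*235.702 = 94.0031 MPa
sigma_y(d3) = 94.0031 + 0.719963 / sqrt(5.7e-05) = 189.4 MPa


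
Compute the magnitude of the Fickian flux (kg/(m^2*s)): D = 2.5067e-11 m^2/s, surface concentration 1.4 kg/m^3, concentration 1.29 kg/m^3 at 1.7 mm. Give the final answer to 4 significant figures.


J = -D * (dC/dx) = D * (C1 - C2) / dx
J = 2.5067e-11 * (1.4 - 1.29) / 1.7e-03
J = 1.622e-09 kg/(m^2*s)


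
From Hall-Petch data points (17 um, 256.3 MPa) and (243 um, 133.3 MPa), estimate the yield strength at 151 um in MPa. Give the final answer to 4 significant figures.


sigma_y = sigma0 + k / sqrt(d)
1/sqrt(d1) = 1/sqrt(1.7e-05) = 242.536;  1/sqrt(d2) = 64.15
k = (sigma1 - sigma2) / (1/sqrt(d1) - 1/sqrt(d2)) = (256.3 - 133.3) / (242.536 - 64.15) = 0.689518 MPa*m^0.5
sigma0 = sigma1 - k/sqrt(d1) = 256.3 - 0.689518*242.536 = 89.0674 MPa
sigma_y(d3) = 89.0674 + 0.689518 / sqrt(1.51e-04) = 145.2 MPa


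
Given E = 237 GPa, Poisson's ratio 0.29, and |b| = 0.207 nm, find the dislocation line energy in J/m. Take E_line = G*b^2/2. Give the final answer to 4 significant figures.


Step 1: G = E / (2*(1+nu))
G = 237 / (2*(1+0.29)) = 91.8605 GPa = 9.18605e+10 Pa
Step 2: E_line = G*b^2/2
b = 0.207 nm = 2.07e-10 m
E_line = 0.5 * 9.18605e+10 * (2.07e-10)^2 = 1.968e-09 J/m


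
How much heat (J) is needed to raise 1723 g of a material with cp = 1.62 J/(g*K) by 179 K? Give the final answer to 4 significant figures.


Q = m * cp * dT
Q = 1723 * 1.62 * 179
Q = 499600 J


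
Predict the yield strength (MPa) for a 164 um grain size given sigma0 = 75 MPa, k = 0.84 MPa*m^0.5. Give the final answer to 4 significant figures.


sigma_y = sigma0 + k / sqrt(d)
d = 164 um = 1.64e-04 m
sigma_y = 75 + 0.84 / sqrt(1.64e-04)
sigma_y = 140.6 MPa


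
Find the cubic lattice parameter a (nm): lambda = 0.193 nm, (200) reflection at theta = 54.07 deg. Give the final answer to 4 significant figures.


d = lambda / (2*sin(theta))
d = 0.193 / (2*sin(54.07 deg))
d = 0.119175 nm
a = d * sqrt(h^2+k^2+l^2) = 0.119175 * sqrt(4)
a = 0.2383 nm


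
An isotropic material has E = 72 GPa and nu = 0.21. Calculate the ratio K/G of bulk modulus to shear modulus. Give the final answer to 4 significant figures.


G = E / (2*(1+nu))
G = 72 / (2*(1+0.21)) = 29.7521 GPa
K = E / (3*(1-2*nu))
K = 72 / (3*(1-2*0.21)) = 41.3793 GPa
K/G = 41.3793 / 29.7521 = 1.391


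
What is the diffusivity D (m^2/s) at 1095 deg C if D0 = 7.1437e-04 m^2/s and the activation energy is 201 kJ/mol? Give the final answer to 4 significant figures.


D = D0 * exp(-Qd / (R*T))
T = 1368.15 K
D = 7.1437e-04 * exp(-201e3 / (8.314 * 1368.15))
D = 1.512e-11 m^2/s
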